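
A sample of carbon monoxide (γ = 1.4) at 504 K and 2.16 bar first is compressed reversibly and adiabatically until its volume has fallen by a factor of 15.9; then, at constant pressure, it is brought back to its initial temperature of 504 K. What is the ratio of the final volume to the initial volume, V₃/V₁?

V₃/V₁ ≈ 0.0208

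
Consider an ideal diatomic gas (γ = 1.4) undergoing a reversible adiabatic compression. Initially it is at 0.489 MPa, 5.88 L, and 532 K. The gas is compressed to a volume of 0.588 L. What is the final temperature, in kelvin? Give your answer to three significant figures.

Adiabatic: T₁V₁^(γ−1) = T₂V₂^(γ−1) ⇒ T₂ = T₁ (V₁/V₂)^(γ−1).
T₂ = 532 × (5.88/0.588)^(0.4) = 1336 K.

T₂ ≈ 1340 K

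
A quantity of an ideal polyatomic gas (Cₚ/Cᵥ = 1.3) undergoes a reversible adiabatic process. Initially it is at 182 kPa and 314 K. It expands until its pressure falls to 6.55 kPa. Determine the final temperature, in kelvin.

T₂ ≈ 146 K

Adiabatic: T₂/T₁ = (P₂/P₁)^((γ−1)/γ).
T₂ = 314 × (6.55/182)^(0.231) = 145.8 K.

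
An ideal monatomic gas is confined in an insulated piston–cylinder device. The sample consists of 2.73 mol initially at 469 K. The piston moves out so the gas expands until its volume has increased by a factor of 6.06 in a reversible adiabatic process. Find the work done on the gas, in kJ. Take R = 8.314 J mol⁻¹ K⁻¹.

For a reversible adiabat TV^(γ−1) is constant, so T₂ = T₁ (V₁/V₂)^(γ−1).
γ = 5/3 for a monatomic ideal gas, so γ−1 = 2/3.
T₂ = 469 × (1/6.06)^(2/3) = 141.1 K.
Q = 0, so ΔU = W_on_gas = nCᵥΔT with Cᵥ = R/(γ−1) = 12.47 J/(mol·K).
ΔU = 2.73 × 12.47 × (141.1 − 469) = -11160 J.

W ≈ -11.2 kJ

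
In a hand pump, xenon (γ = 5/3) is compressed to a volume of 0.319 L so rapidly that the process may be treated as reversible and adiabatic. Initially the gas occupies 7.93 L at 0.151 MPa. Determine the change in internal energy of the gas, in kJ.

ΔU ≈ 13.5 kJ

P₂ = P₁(V₁/V₂)^γ = 0.151×(7.93/0.319)^(5/3) = 31.97 MPa.
For a reversible adiabat, W_by_gas = (P₁V₁ − P₂V₂)/(γ−1).
W_by = (151000×0.00793 − 3.197×10^7×0.000319) / (2/3) = -13500 J.
Q = 0 ⇒ ΔU = −W_by = 13500 J.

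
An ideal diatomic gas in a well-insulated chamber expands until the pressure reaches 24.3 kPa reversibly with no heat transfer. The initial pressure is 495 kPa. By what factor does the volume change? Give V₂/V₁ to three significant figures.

V₂/V₁ ≈ 8.61

From PV^γ = const, V₂/V₁ = (P₁/P₂)^(1/γ).
For a diatomic ideal gas γ = 7/5.
V₂/V₁ = (495/24.3)^(5/7) = 8.61.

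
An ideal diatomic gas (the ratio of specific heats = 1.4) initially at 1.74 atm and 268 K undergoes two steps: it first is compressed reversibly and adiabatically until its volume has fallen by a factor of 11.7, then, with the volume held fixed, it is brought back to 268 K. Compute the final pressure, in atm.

P₃ ≈ 20.4 atm

Adiabatic step (PV^γ = const): P₂ = 1.74×11.7^(1.4) = 54.45 atm; T₂ = 268×11.7^(0.4) = 716.8 K.
Isochoric: P₃ = P₂(T₃/T₂) = 54.45 × (268/716.8) = 20.36 atm.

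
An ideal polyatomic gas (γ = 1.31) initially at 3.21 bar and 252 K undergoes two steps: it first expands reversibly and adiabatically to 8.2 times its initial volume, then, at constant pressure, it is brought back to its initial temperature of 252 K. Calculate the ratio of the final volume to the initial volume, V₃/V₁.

V₃/V₁ ≈ 15.7

Adiabatic step: V₂/V₁ = 8.2; T₂ = T₁·(1/8.2)^(0.31) = 131.3 K.
Isobaric step: V₃/V₂ = T₃/T₂ = 252/131.3.
V₃/V₁ = (V₂/V₁)(V₃/V₂) = 8.2 × (252/131.3) = 15.74.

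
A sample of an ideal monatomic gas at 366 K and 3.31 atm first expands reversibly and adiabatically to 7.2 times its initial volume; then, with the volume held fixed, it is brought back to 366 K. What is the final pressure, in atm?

P₃ ≈ 0.460 atm

For a monatomic ideal gas γ = 5/3.
Adiabatic step (PV^γ = const): P₂ = 3.31×(1/7.2)^(5/3) = 0.1233 atm; T₂ = 366×(1/7.2)^(2/3) = 98.16 K.
Isochoric: P₃ = P₂(T₃/T₂) = 0.1233 × (366/98.16) = 0.4597 atm.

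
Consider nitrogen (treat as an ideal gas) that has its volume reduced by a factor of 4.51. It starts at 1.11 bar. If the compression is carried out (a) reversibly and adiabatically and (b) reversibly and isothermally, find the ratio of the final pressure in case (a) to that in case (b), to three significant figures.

For a diatomic ideal gas γ = 7/5.
Isothermal: P_b = P₁(V₁/V₂) = 1.11×4.51.
Adiabatic: P_a = P₁(V₁/V₂)^γ = 1.11×4.51^(7/5).
P_a/P_b = (V₁/V₂)^(γ−1) = 4.51^(2/5) = 1.827.

P_adiabatic / P_isothermal ≈ 1.83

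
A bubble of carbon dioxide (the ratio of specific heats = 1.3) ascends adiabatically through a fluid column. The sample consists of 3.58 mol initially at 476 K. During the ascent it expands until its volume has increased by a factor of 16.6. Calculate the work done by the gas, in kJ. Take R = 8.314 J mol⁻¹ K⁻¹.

Adiabatic: T₁V₁^(γ−1) = T₂V₂^(γ−1) ⇒ T₂ = T₁ (V₁/V₂)^(γ−1).
T₂ = 476 × (1/16.6)^(0.3) = 204.9 K.
Q = 0, so ΔU = W_on_gas = nCᵥΔT with Cᵥ = R/(γ−1) = 27.71 J/(mol·K).
ΔU = 3.58 × 27.71 × (204.9 − 476) = -26900 J.
Work done by the gas = −ΔU = 26900 J.

W ≈ 26.9 kJ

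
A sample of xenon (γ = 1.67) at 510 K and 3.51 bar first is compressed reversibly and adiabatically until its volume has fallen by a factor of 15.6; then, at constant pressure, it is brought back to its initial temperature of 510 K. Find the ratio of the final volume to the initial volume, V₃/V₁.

V₃/V₁ ≈ 0.0102

Adiabatic step: V₂/V₁ = 0.0641; T₂ = T₁·15.6^(0.67) = 3213 K.
Isobaric step: V₃/V₂ = T₃/T₂ = 510/3213.
V₃/V₁ = (V₂/V₁)(V₃/V₂) = 0.0641 × (510/3213) = 0.01017.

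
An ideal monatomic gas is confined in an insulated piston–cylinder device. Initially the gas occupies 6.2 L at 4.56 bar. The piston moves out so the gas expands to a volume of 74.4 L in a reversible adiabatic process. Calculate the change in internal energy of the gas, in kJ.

γ = 5/3 for a monatomic ideal gas.
P₂ = P₁(V₁/V₂)^γ = 4.56×(6.2/74.4)^(5/3) = 0.0725 bar.
For a reversible adiabat, W_by_gas = (P₁V₁ − P₂V₂)/(γ−1).
W_by = (456000×0.0062 − 7250×0.0744) / (2/3) = 3432 J.
Q = 0 ⇒ ΔU = −W_by = -3432 J.

ΔU ≈ -3.43 kJ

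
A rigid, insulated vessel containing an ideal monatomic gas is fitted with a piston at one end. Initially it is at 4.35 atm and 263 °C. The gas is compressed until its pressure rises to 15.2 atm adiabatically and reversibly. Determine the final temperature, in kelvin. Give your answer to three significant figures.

T₂ ≈ 884 K

Along an adiabat T P^((1−γ)/γ) is constant, so T₂ = T₁ (P₂/P₁)^((γ−1)/γ).
For a monatomic ideal gas γ = 5/3, so (γ−1)/γ = 2/5.
T₁ = 263 °C = 536.1 K.
T₂ = 536.1 × (15.2/4.35)^(2/5) = 884.4 K.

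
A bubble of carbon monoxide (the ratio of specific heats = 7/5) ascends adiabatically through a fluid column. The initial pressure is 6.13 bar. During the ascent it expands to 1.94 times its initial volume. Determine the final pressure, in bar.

P₂ ≈ 2.42 bar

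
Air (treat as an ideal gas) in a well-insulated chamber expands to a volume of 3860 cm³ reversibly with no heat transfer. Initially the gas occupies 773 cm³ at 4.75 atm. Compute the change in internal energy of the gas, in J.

ΔU ≈ -441 J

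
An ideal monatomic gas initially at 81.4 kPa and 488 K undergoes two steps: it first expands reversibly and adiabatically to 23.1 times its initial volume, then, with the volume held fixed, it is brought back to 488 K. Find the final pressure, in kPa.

For a monatomic ideal gas γ = 5/3.
Adiabatic step (PV^γ = const): P₂ = 81.4×(1/23.1)^(5/3) = 0.4344 kPa; T₂ = 488×(1/23.1)^(2/3) = 60.17 K.
Isochoric: P₃ = P₂(T₃/T₂) = 0.4344 × (488/60.17) = 3.524 kPa.

P₃ ≈ 3.52 kPa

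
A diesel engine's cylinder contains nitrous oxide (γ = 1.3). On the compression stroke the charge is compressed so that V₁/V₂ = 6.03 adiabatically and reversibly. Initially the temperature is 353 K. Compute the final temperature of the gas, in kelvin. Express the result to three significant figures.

T₂ ≈ 605 K

Adiabatic: T₁V₁^(γ−1) = T₂V₂^(γ−1) ⇒ T₂ = T₁ (V₁/V₂)^(γ−1).
T₂ = 353 × 6.03^(0.3) = 605.2 K.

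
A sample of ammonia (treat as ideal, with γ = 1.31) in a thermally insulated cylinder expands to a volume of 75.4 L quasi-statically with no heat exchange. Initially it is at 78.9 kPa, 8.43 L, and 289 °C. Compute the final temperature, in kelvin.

T₂ ≈ 285 K

For a reversible adiabat TV^(γ−1) is constant, so T₂ = T₁ (V₁/V₂)^(γ−1).
T₁ = 289 °C = 562.1 K.
T₂ = 562.1 × (8.43/75.4)^(0.31) = 285 K.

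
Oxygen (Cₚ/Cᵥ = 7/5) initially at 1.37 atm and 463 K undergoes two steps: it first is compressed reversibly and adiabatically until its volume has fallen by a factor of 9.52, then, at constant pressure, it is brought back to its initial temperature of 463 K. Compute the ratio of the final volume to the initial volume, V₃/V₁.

V₃/V₁ ≈ 0.0426

Adiabatic step: V₂/V₁ = 0.105; T₂ = T₁·9.52^(2/5) = 1140 K.
Isobaric step: V₃/V₂ = T₃/T₂ = 463/1140.
V₃/V₁ = (V₂/V₁)(V₃/V₂) = 0.105 × (463/1140) = 0.04265.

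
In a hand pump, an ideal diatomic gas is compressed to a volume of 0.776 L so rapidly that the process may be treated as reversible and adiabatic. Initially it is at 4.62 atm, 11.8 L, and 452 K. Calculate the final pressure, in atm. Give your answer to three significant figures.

Adiabatic: P₁V₁^γ = P₂V₂^γ ⇒ P₂ = P₁ (V₁/V₂)^γ.
γ = 7/5 for a diatomic ideal gas.
P₂ = 4.62 × (11.8/0.776)^(7/5) = 208.7 atm.

P₂ ≈ 209 atm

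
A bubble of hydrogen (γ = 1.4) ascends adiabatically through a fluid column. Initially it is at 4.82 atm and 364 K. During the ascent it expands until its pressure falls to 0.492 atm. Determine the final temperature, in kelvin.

T₂ ≈ 190 K

Along an adiabat T P^((1−γ)/γ) is constant, so T₂ = T₁ (P₂/P₁)^((γ−1)/γ).
T₂ = 364 × (0.492/4.82)^(0.286) = 189.6 K.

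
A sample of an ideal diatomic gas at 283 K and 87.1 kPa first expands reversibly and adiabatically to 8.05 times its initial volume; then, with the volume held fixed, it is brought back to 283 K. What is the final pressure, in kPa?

P₃ ≈ 10.8 kPa

For a diatomic ideal gas γ = 7/5.
Adiabatic step (PV^γ = const): P₂ = 87.1×(1/8.05)^(7/5) = 4.698 kPa; T₂ = 283×(1/8.05)^(2/5) = 122.9 K.
Isochoric: P₃ = P₂(T₃/T₂) = 4.698 × (283/122.9) = 10.82 kPa.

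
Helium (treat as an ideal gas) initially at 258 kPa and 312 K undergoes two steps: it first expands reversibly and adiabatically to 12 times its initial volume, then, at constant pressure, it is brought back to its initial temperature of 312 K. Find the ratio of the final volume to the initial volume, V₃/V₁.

For a monatomic ideal gas γ = 5/3.
Adiabatic step: V₂/V₁ = 12; T₂ = T₁·(1/12)^(2/3) = 59.53 K.
Isobaric step: V₃/V₂ = T₃/T₂ = 312/59.53.
V₃/V₁ = (V₂/V₁)(V₃/V₂) = 12 × (312/59.53) = 62.9.

V₃/V₁ ≈ 62.9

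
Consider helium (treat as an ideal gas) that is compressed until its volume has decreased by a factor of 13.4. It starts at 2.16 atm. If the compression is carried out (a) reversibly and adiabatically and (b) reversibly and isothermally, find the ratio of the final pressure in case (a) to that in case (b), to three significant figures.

For a monatomic ideal gas γ = 5/3.
Isothermal: P_b = P₁(V₁/V₂) = 2.16×13.4.
Adiabatic: P_a = P₁(V₁/V₂)^γ = 2.16×13.4^(5/3).
P_a/P_b = (V₁/V₂)^(γ−1) = 13.4^(2/3) = 5.642.

P_adiabatic / P_isothermal ≈ 5.64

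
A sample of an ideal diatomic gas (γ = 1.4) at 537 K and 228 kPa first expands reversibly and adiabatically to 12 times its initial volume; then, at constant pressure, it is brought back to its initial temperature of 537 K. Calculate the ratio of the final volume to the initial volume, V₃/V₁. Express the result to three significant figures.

V₃/V₁ ≈ 32.4

Adiabatic step: V₂/V₁ = 12; T₂ = T₁·(1/12)^(0.4) = 198.7 K.
Isobaric step: V₃/V₂ = T₃/T₂ = 537/198.7.
V₃/V₁ = (V₂/V₁)(V₃/V₂) = 12 × (537/198.7) = 32.42.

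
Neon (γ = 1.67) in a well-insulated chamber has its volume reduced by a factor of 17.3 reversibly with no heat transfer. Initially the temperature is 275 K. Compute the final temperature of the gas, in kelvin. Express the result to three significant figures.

Adiabatic: T₁V₁^(γ−1) = T₂V₂^(γ−1) ⇒ T₂ = T₁ (V₁/V₂)^(γ−1).
T₂ = 275 × 17.3^(0.67) = 1857 K.

T₂ ≈ 1860 K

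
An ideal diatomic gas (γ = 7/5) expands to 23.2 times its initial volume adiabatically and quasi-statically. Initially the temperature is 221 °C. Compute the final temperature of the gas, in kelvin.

T₂ ≈ 140 K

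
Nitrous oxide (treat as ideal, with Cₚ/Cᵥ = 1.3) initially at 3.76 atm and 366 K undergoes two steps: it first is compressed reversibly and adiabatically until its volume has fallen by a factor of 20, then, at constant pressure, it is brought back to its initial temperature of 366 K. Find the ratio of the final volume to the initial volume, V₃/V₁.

Adiabatic step: V₂/V₁ = 0.05; T₂ = T₁·20^(0.3) = 899.1 K.
Isobaric step: V₃/V₂ = T₃/T₂ = 366/899.1.
V₃/V₁ = (V₂/V₁)(V₃/V₂) = 0.05 × (366/899.1) = 0.02035.

V₃/V₁ ≈ 0.0204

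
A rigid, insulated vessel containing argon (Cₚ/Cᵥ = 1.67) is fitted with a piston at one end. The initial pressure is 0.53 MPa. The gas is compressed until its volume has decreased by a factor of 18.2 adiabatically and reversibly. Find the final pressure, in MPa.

Since PV^γ is constant along a reversible adiabat, P₂ = P₁ (V₁/V₂)^γ.
P₂ = 0.53 × 18.2^(1.67) = 67.39 MPa.

P₂ ≈ 67.4 MPa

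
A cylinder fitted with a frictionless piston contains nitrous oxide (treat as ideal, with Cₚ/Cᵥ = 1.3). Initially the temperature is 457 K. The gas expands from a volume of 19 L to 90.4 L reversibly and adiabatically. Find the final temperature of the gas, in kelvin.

Adiabatic: T₁V₁^(γ−1) = T₂V₂^(γ−1) ⇒ T₂ = T₁ (V₁/V₂)^(γ−1).
T₂ = 457 × (19/90.4)^(0.3) = 286.2 K.

T₂ ≈ 286 K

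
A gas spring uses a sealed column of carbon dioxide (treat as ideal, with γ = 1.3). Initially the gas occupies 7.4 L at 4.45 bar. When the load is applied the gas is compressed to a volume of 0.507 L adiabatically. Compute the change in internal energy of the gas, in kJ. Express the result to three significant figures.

P₂ = P₁(V₁/V₂)^γ = 4.45×(7.4/0.507)^(1.3) = 145.2 bar.
For a reversible adiabat, W_by_gas = (P₁V₁ − P₂V₂)/(γ−1).
W_by = (445000×0.0074 − 1.452×10^7×0.000507) / (0.3) = -13560 J.
Q = 0 ⇒ ΔU = −W_by = 13560 J.

ΔU ≈ 13.6 kJ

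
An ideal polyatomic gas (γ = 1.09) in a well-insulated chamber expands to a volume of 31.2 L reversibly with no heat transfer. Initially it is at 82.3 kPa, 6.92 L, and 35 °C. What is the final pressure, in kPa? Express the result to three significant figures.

P₂ ≈ 15.9 kPa

Adiabatic: P₁V₁^γ = P₂V₂^γ ⇒ P₂ = P₁ (V₁/V₂)^γ.
P₂ = 82.3 × (6.92/31.2)^(1.09) = 15.94 kPa.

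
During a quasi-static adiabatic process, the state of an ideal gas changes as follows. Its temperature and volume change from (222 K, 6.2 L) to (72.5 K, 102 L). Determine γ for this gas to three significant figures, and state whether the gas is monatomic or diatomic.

γ ≈ 1.40; diatomic

TV^(γ−1) = const ⇒ γ − 1 = ln(T₂/T₁) / ln(V₁/V₂).
γ = 1 + ln(72.5/222) / ln(6.2/102) = 1.4.
γ ≈ 1.40 is close to 7/5, so the gas is diatomic.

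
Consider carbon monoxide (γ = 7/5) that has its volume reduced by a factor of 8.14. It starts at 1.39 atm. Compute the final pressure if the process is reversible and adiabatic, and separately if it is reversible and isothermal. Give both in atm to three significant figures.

Isothermal: P₂ = P₁(V₁/V₂) = 1.39×8.14 = 11.31 atm.
Adiabatic: P₂ = P₁(V₁/V₂)^γ = 1.39×8.14^(7/5) = 26.18 atm.

adiabatic: 26.2 atm; isothermal: 11.3 atm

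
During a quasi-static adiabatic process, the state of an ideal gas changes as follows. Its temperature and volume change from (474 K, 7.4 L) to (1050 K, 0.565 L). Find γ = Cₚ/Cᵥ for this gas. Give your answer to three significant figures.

TV^(γ−1) = const ⇒ γ − 1 = ln(T₂/T₁) / ln(V₁/V₂).
γ = 1 + ln(1050/474) / ln(7.4/0.565) = 1.309.

γ ≈ 1.31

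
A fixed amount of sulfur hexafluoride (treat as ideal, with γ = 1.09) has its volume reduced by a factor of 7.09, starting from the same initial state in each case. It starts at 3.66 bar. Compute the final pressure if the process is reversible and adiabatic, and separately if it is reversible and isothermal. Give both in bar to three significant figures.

Isothermal: P₂ = P₁(V₁/V₂) = 3.66×7.09 = 25.95 bar.
Adiabatic: P₂ = P₁(V₁/V₂)^γ = 3.66×7.09^(1.09) = 30.95 bar.

adiabatic: 31.0 bar; isothermal: 25.9 bar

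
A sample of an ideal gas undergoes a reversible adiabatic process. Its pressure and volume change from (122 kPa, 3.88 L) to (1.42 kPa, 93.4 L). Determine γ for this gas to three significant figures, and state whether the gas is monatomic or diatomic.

γ ≈ 1.40; diatomic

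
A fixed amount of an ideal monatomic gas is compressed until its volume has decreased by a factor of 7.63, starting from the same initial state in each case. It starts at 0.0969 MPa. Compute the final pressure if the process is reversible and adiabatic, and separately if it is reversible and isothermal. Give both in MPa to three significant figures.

adiabatic: 2.87 MPa; isothermal: 0.739 MPa

For a monatomic ideal gas γ = 5/3.
Isothermal: P₂ = P₁(V₁/V₂) = 0.0969×7.63 = 0.7393 MPa.
Adiabatic: P₂ = P₁(V₁/V₂)^γ = 0.0969×7.63^(5/3) = 2.865 MPa.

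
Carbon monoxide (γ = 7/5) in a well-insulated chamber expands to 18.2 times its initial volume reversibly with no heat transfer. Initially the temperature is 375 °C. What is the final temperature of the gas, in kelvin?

T₂ ≈ 203 K

For a reversible adiabat TV^(γ−1) is constant, so T₂ = T₁ (V₁/V₂)^(γ−1).
T₁ = 375 °C = 648.1 K.
T₂ = 648.1 × (1/18.2)^(2/5) = 203.1 K.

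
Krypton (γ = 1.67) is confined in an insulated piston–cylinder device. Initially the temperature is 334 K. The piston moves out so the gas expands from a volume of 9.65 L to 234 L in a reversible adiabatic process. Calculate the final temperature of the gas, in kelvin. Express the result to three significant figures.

For a reversible adiabat TV^(γ−1) is constant, so T₂ = T₁ (V₁/V₂)^(γ−1).
T₂ = 334 × (9.65/234)^(0.67) = 39.45 K.

T₂ ≈ 39.4 K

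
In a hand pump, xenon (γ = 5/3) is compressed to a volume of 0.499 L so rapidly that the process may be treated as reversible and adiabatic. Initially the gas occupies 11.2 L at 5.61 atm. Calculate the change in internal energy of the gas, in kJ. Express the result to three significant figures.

ΔU ≈ 66.4 kJ

P₂ = P₁(V₁/V₂)^γ = 5.61×(11.2/0.499)^(5/3) = 1002 atm.
For a reversible adiabat, W_by_gas = (P₁V₁ − P₂V₂)/(γ−1).
W_by = (568400×0.0112 − 1.015×10^8×0.000499) / (2/3) = -66440 J.
Q = 0 ⇒ ΔU = −W_by = 66440 J.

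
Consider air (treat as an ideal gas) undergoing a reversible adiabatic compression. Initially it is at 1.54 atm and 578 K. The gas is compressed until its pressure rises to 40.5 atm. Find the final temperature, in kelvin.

Along an adiabat T P^((1−γ)/γ) is constant, so T₂ = T₁ (P₂/P₁)^((γ−1)/γ).
For a diatomic ideal gas γ = 7/5, so (γ−1)/γ = 2/7.
T₂ = 578 × (40.5/1.54)^(2/7) = 1471 K.

T₂ ≈ 1470 K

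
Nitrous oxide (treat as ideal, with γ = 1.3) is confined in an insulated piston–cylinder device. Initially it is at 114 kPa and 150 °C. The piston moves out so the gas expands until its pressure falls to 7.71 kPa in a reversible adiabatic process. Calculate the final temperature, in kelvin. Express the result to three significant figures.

T₂ ≈ 227 K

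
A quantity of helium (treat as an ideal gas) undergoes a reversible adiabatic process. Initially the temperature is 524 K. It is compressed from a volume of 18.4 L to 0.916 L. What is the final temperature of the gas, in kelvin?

T₂ ≈ 3870 K

For a reversible adiabat TV^(γ−1) is constant, so T₂ = T₁ (V₁/V₂)^(γ−1).
For a monatomic ideal gas γ = 5/3, so γ−1 = 2/3.
T₂ = 524 × (18.4/0.916)^(2/3) = 3872 K.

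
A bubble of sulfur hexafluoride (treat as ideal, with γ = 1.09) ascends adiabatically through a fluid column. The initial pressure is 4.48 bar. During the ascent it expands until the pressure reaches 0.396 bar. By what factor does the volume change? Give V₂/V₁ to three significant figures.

From PV^γ = const, V₂/V₁ = (P₁/P₂)^(1/γ).
V₂/V₁ = (4.48/0.396)^(0.917) = 9.26.

V₂/V₁ ≈ 9.26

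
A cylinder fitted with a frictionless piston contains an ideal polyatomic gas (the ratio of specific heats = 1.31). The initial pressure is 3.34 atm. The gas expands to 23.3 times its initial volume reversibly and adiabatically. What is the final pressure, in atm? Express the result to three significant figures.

P₂ ≈ 0.0540 atm

Adiabatic: P₁V₁^γ = P₂V₂^γ ⇒ P₂ = P₁ (V₁/V₂)^γ.
P₂ = 3.34 × (1/23.3)^(1.31) = 0.05401 atm.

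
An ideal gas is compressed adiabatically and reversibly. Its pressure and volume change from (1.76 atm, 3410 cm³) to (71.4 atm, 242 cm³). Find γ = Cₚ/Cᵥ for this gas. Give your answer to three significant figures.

PV^γ = const ⇒ γ = ln(P₂/P₁) / ln(V₁/V₂).
γ = ln(71.4/1.76) / ln(3410/242) = 1.4.

γ ≈ 1.40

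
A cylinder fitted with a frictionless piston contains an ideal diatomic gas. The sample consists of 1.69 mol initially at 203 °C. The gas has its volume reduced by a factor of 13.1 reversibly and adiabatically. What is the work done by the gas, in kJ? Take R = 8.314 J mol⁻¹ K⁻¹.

W ≈ -30.1 kJ

For a reversible adiabat TV^(γ−1) is constant, so T₂ = T₁ (V₁/V₂)^(γ−1).
γ = 7/5 for a diatomic ideal gas, so γ−1 = 2/5.
T₁ = 203 °C = 476.1 K.
T₂ = 476.1 × 13.1^(2/5) = 1332 K.
Q = 0, so ΔU = W_on_gas = nCᵥΔT with Cᵥ = R/(γ−1) = 20.79 J/(mol·K).
ΔU = 1.69 × 20.79 × (1332 − 476.1) = 30080 J.
Work done by the gas = −ΔU = -30080 J.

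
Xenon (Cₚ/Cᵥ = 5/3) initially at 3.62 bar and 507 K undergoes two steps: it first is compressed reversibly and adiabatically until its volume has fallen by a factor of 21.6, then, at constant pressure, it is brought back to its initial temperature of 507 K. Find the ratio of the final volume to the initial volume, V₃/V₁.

Adiabatic step: V₂/V₁ = 0.0463; T₂ = T₁·21.6^(2/3) = 3932 K.
Isobaric step: V₃/V₂ = T₃/T₂ = 507/3932.
V₃/V₁ = (V₂/V₁)(V₃/V₂) = 0.0463 × (507/3932) = 0.005969.

V₃/V₁ ≈ 0.00597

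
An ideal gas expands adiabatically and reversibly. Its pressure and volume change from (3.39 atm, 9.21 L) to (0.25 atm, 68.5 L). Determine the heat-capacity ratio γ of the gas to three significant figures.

PV^γ = const ⇒ γ = ln(P₂/P₁) / ln(V₁/V₂).
γ = ln(0.25/3.39) / ln(9.21/68.5) = 1.299.

γ ≈ 1.30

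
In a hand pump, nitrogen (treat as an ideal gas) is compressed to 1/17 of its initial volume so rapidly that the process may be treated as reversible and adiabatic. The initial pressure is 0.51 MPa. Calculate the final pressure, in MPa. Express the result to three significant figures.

Adiabatic: P₁V₁^γ = P₂V₂^γ ⇒ P₂ = P₁ (V₁/V₂)^γ.
For a diatomic ideal gas γ = 7/5.
P₂ = 0.51 × 17^(7/5) = 26.93 MPa.

P₂ ≈ 26.9 MPa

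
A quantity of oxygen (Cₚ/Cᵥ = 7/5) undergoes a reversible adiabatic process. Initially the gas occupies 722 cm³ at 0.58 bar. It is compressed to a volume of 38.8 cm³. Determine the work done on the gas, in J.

P₂ = P₁(V₁/V₂)^γ = 0.58×(722/38.8)^(7/5) = 34.75 bar.
For a reversible adiabat, W_by_gas = (P₁V₁ − P₂V₂)/(γ−1).
W_by = (58000×0.000722 − 3.475×10^6×3.88×10^-5) / (2/5) = -232.4 J.
W_on_gas = −W_by = 232.4 J.

W ≈ 232 J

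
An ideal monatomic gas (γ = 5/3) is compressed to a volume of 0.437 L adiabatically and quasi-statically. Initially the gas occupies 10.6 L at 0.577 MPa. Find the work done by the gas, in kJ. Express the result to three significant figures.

P₂ = P₁(V₁/V₂)^γ = 0.577×(10.6/0.437)^(5/3) = 117.3 MPa.
For a reversible adiabat, W_by_gas = (P₁V₁ − P₂V₂)/(γ−1).
W_by = (577000×0.0106 − 1.173×10^8×0.000437) / (2/3) = -67700 J.

W ≈ -67.7 kJ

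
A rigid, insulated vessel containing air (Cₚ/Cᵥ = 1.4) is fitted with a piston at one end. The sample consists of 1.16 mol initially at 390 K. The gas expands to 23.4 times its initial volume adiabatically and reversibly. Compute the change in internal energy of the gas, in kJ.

Adiabatic: T₁V₁^(γ−1) = T₂V₂^(γ−1) ⇒ T₂ = T₁ (V₁/V₂)^(γ−1).
T₂ = 390 × (1/23.4)^(0.4) = 110.5 K.
Q = 0, so ΔU = W_on_gas = nCᵥΔT with Cᵥ = R/(γ−1) = 20.79 J/(mol·K).
ΔU = 1.16 × 20.79 × (110.5 − 390) = -6739 J.

ΔU ≈ -6.74 kJ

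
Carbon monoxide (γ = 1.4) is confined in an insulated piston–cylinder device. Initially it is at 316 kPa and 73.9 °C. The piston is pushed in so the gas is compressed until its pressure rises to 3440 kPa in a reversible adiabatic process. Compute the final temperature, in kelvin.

T₂ ≈ 687 K

Along an adiabat T P^((1−γ)/γ) is constant, so T₂ = T₁ (P₂/P₁)^((γ−1)/γ).
T₁ = 73.9 °C = 347 K.
T₂ = 347 × (3440/316)^(0.286) = 686.5 K.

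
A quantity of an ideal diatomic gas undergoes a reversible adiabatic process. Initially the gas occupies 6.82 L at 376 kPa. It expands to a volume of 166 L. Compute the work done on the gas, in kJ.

W ≈ -4.62 kJ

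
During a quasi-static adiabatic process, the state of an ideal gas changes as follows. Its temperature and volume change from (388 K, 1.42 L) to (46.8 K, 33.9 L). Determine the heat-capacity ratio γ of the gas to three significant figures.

γ ≈ 1.67

TV^(γ−1) = const ⇒ γ − 1 = ln(T₂/T₁) / ln(V₁/V₂).
γ = 1 + ln(46.8/388) / ln(1.42/33.9) = 1.667.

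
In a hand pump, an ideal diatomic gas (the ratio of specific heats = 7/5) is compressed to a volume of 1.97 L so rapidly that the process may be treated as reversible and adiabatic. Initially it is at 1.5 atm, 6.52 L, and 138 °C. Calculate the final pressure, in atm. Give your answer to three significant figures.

P₂ ≈ 8.01 atm

Adiabatic: P₁V₁^γ = P₂V₂^γ ⇒ P₂ = P₁ (V₁/V₂)^γ.
P₂ = 1.5 × (6.52/1.97)^(7/5) = 8.013 atm.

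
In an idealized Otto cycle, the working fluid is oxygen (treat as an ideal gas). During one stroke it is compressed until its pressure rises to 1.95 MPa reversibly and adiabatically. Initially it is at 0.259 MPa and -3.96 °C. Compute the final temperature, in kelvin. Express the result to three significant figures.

T₂ ≈ 479 K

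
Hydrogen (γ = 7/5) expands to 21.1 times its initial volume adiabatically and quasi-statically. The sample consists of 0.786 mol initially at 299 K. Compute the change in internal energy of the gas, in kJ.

ΔU ≈ -3.44 kJ

Adiabatic: T₁V₁^(γ−1) = T₂V₂^(γ−1) ⇒ T₂ = T₁ (V₁/V₂)^(γ−1).
T₂ = 299 × (1/21.1)^(2/5) = 88.3 K.
Q = 0, so ΔU = W_on_gas = nCᵥΔT with Cᵥ = R/(γ−1) = 20.79 J/(mol·K).
ΔU = 0.786 × 20.79 × (88.3 − 299) = -3442 J.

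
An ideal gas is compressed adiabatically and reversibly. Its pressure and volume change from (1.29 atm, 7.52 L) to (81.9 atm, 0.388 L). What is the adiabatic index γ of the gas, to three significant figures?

PV^γ = const ⇒ γ = ln(P₂/P₁) / ln(V₁/V₂).
γ = ln(81.9/1.29) / ln(7.52/0.388) = 1.4.

γ ≈ 1.40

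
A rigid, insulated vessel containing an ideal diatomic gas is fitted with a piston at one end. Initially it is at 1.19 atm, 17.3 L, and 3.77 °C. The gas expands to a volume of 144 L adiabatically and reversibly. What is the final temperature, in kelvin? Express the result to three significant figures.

For a reversible adiabat TV^(γ−1) is constant, so T₂ = T₁ (V₁/V₂)^(γ−1).
γ = 7/5 for a diatomic ideal gas.
T₁ = 3.77 °C = 276.9 K.
T₂ = 276.9 × (17.3/144)^(2/5) = 118.6 K.

T₂ ≈ 119 K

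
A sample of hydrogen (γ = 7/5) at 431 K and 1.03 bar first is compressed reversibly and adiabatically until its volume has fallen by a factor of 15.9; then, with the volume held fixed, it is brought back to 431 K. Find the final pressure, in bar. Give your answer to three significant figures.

P₃ ≈ 16.4 bar

Adiabatic step (PV^γ = const): P₂ = 1.03×15.9^(7/5) = 49.52 bar; T₂ = 431×15.9^(2/5) = 1303 K.
Isochoric: P₃ = P₂(T₃/T₂) = 49.52 × (431/1303) = 16.38 bar.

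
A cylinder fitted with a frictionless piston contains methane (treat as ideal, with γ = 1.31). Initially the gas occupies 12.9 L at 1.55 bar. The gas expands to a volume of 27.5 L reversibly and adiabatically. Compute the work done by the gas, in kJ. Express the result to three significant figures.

P₂ = P₁(V₁/V₂)^γ = 1.55×(12.9/27.5)^(1.31) = 0.575 bar.
For a reversible adiabat, W_by_gas = (P₁V₁ − P₂V₂)/(γ−1).
W_by = (155000×0.0129 − 57500×0.0275) / (0.31) = 1349 J.

W ≈ 1.35 kJ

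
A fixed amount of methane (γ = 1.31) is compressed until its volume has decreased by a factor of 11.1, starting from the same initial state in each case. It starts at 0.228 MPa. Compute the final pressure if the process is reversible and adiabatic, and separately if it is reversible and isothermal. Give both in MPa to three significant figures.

Isothermal: P₂ = P₁(V₁/V₂) = 0.228×11.1 = 2.531 MPa.
Adiabatic: P₂ = P₁(V₁/V₂)^γ = 0.228×11.1^(1.31) = 5.337 MPa.

adiabatic: 5.34 MPa; isothermal: 2.53 MPa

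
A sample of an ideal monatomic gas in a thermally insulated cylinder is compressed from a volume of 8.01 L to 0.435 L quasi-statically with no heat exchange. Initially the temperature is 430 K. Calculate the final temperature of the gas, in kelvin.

For a reversible adiabat TV^(γ−1) is constant, so T₂ = T₁ (V₁/V₂)^(γ−1).
For a monatomic ideal gas γ = 5/3, so γ−1 = 2/3.
T₂ = 430 × (8.01/0.435)^(2/3) = 2998 K.

T₂ ≈ 3000 K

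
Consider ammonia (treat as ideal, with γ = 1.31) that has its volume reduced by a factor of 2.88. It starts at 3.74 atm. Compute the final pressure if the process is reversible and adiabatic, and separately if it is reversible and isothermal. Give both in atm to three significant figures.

adiabatic: 15.0 atm; isothermal: 10.8 atm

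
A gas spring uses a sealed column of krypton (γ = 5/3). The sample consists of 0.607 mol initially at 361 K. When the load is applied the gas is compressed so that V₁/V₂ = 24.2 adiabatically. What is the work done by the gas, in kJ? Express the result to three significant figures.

W ≈ -20.1 kJ

For a reversible adiabat TV^(γ−1) is constant, so T₂ = T₁ (V₁/V₂)^(γ−1).
T₂ = 361 × 24.2^(2/3) = 3020 K.
Q = 0, so ΔU = W_on_gas = nCᵥΔT with Cᵥ = R/(γ−1) = 12.47 J/(mol·K).
ΔU = 0.607 × 12.47 × (3020 − 361) = 20130 J.
Work done by the gas = −ΔU = -20130 J.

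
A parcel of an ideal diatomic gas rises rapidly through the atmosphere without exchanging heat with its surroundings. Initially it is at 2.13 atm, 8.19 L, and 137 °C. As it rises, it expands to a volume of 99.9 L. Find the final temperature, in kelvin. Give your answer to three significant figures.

T₂ ≈ 151 K

Adiabatic: T₁V₁^(γ−1) = T₂V₂^(γ−1) ⇒ T₂ = T₁ (V₁/V₂)^(γ−1).
γ = 7/5 for a diatomic ideal gas.
T₁ = 137 °C = 410.1 K.
T₂ = 410.1 × (8.19/99.9)^(2/5) = 150.8 K.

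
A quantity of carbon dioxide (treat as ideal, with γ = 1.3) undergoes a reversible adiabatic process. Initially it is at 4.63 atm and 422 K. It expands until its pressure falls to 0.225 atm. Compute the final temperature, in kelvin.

T₂ ≈ 210 K

Along an adiabat T P^((1−γ)/γ) is constant, so T₂ = T₁ (P₂/P₁)^((γ−1)/γ).
T₂ = 422 × (0.225/4.63)^(0.231) = 210 K.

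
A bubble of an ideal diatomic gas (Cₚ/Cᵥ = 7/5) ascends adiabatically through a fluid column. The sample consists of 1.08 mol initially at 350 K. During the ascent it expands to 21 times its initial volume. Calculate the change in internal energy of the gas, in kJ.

ΔU ≈ -5.53 kJ

Adiabatic: T₁V₁^(γ−1) = T₂V₂^(γ−1) ⇒ T₂ = T₁ (V₁/V₂)^(γ−1).
T₂ = 350 × (1/21)^(2/5) = 103.6 K.
Q = 0, so ΔU = W_on_gas = nCᵥΔT with Cᵥ = R/(γ−1) = 20.79 J/(mol·K).
ΔU = 1.08 × 20.79 × (103.6 − 350) = -5532 J.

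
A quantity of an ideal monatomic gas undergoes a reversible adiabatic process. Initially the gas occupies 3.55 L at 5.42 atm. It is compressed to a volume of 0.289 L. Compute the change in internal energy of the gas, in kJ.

γ = 5/3 for a monatomic ideal gas.
P₂ = P₁(V₁/V₂)^γ = 5.42×(3.55/0.289)^(5/3) = 354.4 atm.
For a reversible adiabat, W_by_gas = (P₁V₁ − P₂V₂)/(γ−1).
W_by = (549200×0.00355 − 3.591×10^7×0.000289) / (2/3) = -12640 J.
Q = 0 ⇒ ΔU = −W_by = 12640 J.

ΔU ≈ 12.6 kJ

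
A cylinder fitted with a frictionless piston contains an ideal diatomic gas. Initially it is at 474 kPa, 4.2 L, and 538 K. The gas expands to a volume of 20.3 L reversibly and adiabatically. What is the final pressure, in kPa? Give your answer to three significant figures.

Since PV^γ is constant along a reversible adiabat, P₂ = P₁ (V₁/V₂)^γ.
γ = 7/5 for a diatomic ideal gas.
P₂ = 474 × (4.2/20.3)^(7/5) = 52.22 kPa.

P₂ ≈ 52.2 kPa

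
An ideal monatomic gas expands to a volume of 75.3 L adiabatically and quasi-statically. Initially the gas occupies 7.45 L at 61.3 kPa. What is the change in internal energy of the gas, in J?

ΔU ≈ -538 J

γ = 5/3 for a monatomic ideal gas.
P₂ = P₁(V₁/V₂)^γ = 61.3×(7.45/75.3)^(5/3) = 1.297 kPa.
For a reversible adiabat, W_by_gas = (P₁V₁ − P₂V₂)/(γ−1).
W_by = (61300×0.00745 − 1297×0.0753) / (2/3) = 538.5 J.
Q = 0 ⇒ ΔU = −W_by = -538.5 J.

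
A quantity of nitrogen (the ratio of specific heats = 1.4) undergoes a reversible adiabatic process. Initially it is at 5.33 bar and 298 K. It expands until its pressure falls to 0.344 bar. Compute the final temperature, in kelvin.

T₂ ≈ 136 K

Along an adiabat T P^((1−γ)/γ) is constant, so T₂ = T₁ (P₂/P₁)^((γ−1)/γ).
T₂ = 298 × (0.344/5.33)^(0.286) = 136.2 K.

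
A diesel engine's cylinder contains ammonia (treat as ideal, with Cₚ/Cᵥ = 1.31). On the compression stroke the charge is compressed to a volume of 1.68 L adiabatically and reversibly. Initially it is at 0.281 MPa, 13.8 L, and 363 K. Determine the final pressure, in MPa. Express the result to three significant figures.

P₂ ≈ 4.43 MPa

Adiabatic: P₁V₁^γ = P₂V₂^γ ⇒ P₂ = P₁ (V₁/V₂)^γ.
P₂ = 0.281 × (13.8/1.68)^(1.31) = 4.434 MPa.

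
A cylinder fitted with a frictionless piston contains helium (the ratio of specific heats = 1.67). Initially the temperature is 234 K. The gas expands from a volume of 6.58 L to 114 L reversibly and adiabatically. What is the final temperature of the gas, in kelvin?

T₂ ≈ 34.6 K

For a reversible adiabat TV^(γ−1) is constant, so T₂ = T₁ (V₁/V₂)^(γ−1).
T₂ = 234 × (6.58/114)^(0.67) = 34.62 K.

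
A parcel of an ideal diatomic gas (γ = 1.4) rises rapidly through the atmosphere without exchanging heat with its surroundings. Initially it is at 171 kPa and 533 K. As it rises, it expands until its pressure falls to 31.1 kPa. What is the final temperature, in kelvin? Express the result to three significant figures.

Along an adiabat T P^((1−γ)/γ) is constant, so T₂ = T₁ (P₂/P₁)^((γ−1)/γ).
T₂ = 533 × (31.1/171)^(0.286) = 327.5 K.

T₂ ≈ 328 K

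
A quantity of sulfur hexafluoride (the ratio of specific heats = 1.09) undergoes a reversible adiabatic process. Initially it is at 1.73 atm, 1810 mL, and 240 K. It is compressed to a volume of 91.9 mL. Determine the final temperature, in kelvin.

T₂ ≈ 314 K

For a reversible adiabat TV^(γ−1) is constant, so T₂ = T₁ (V₁/V₂)^(γ−1).
T₂ = 240 × (1810/91.9)^(0.09) = 313.8 K.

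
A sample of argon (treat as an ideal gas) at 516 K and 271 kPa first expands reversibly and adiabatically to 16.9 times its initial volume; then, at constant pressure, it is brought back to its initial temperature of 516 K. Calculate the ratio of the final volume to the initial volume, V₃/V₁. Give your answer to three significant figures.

V₃/V₁ ≈ 111

For a monatomic ideal gas γ = 5/3.
Adiabatic step: V₂/V₁ = 16.9; T₂ = T₁·(1/16.9)^(2/3) = 78.35 K.
Isobaric step: V₃/V₂ = T₃/T₂ = 516/78.35.
V₃/V₁ = (V₂/V₁)(V₃/V₂) = 16.9 × (516/78.35) = 111.3.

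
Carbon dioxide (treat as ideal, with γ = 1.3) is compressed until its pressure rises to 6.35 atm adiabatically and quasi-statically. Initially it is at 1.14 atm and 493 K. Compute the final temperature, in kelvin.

T₂ ≈ 733 K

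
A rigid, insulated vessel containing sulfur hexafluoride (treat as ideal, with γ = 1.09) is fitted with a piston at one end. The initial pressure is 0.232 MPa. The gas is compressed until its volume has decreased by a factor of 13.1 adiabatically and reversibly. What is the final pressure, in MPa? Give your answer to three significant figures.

Since PV^γ is constant along a reversible adiabat, P₂ = P₁ (V₁/V₂)^γ.
P₂ = 0.232 × 13.1^(1.09) = 3.831 MPa.

P₂ ≈ 3.83 MPa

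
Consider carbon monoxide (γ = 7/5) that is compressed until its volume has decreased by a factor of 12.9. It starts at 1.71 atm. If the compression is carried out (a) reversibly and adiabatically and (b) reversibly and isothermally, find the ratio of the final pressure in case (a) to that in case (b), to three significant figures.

Isothermal: P_b = P₁(V₁/V₂) = 1.71×12.9.
Adiabatic: P_a = P₁(V₁/V₂)^γ = 1.71×12.9^(7/5).
P_a/P_b = (V₁/V₂)^(γ−1) = 12.9^(2/5) = 2.781.

P_adiabatic / P_isothermal ≈ 2.78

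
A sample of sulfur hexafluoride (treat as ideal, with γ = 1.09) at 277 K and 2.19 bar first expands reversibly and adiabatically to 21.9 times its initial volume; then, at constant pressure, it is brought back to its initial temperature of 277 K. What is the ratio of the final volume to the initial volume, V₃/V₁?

V₃/V₁ ≈ 28.9

Adiabatic step: V₂/V₁ = 21.9; T₂ = T₁·(1/21.9)^(0.09) = 209.8 K.
Isobaric step: V₃/V₂ = T₃/T₂ = 277/209.8.
V₃/V₁ = (V₂/V₁)(V₃/V₂) = 21.9 × (277/209.8) = 28.91.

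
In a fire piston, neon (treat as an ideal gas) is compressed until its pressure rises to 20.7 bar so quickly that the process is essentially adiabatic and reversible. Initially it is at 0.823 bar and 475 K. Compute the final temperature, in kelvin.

T₂ ≈ 1730 K

Along an adiabat T P^((1−γ)/γ) is constant, so T₂ = T₁ (P₂/P₁)^((γ−1)/γ).
For a monatomic ideal gas γ = 5/3, so (γ−1)/γ = 2/5.
T₂ = 475 × (20.7/0.823)^(2/5) = 1726 K.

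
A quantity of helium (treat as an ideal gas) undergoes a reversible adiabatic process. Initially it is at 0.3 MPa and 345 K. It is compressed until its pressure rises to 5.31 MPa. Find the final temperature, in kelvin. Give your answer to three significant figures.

Along an adiabat T P^((1−γ)/γ) is constant, so T₂ = T₁ (P₂/P₁)^((γ−1)/γ).
For a monatomic ideal gas γ = 5/3, so (γ−1)/γ = 2/5.
T₂ = 345 × (5.31/0.3)^(2/5) = 1089 K.

T₂ ≈ 1090 K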